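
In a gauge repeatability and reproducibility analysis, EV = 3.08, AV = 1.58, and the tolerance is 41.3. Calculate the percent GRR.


GRR = sqrt(EV^2 + AV^2) = sqrt(3.08^2 + 1.58^2) = 3.4616181
%GRR = GRR / tol * 100 = 3.4616181 / 41.3 * 100
%GRR = 8.3816

8.3816


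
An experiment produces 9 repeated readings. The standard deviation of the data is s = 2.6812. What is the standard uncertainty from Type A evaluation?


u_A = s / sqrt(n)
u_A = 2.6812 / sqrt(9)
u_A = 2.6812 / 3
u_A = 0.8937

0.8937


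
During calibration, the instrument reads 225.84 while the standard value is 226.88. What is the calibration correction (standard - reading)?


Correction = standard - reading
= 226.88 - 225.84
= 1.0400

1.0400


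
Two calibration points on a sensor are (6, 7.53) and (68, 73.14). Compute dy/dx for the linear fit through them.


slope = (y2 - y1) / (x2 - x1)
= (73.14 - 7.53) / (68 - 6)
= 65.6100 / 62
= 1.0582

1.0582


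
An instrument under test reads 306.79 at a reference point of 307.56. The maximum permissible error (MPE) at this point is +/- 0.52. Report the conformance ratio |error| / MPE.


e = indication - reference = 306.79 - 307.56 = -0.7700
|e| = 0.7700
ratio = |e| / MPE = 0.7700 / 0.52
ratio = 1.4808

1.4808


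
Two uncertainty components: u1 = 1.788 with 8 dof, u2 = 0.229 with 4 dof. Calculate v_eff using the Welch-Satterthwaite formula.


uc = sqrt(u1^2 + u2^2) = sqrt(1.788^2 + 0.229^2) = 1.8026051
v_eff = uc^4 / (u1^4/v1 + u2^4/v2)
= 1.8026051^4 / (1.788^4/8 + 0.229^4/4)
= 10.558504 / 1.2782439
v_eff = 8.2602

8.2602


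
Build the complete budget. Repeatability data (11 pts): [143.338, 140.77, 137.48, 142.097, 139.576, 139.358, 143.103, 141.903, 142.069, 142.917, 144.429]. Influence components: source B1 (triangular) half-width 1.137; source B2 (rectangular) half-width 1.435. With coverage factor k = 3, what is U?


mean = (143.338 + 140.77 + 137.48 + 142.097 + 139.576 + 139.358 + 143.103 + 141.903 + 142.069 + 142.917 + 144.429) / 11 = 141.5490909
s = sqrt(sum((x - mean)^2)/(n-1)) = 2.057525
u_A = s / sqrt(n) = 2.057525 / sqrt(11) = 0.62036713
u_B1 = 1.137 / sqrt(6) = 0.46417831
u_B2 = 1.435 / sqrt(3) = 0.82849764
uc = sqrt(0.62036713^2 + 0.46417831^2 + 0.82849764^2) = 1.1343391
U = k * uc = 3 * 1.1343391
U = 3.4030

3.4030


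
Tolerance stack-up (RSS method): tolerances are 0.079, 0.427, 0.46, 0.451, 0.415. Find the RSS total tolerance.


RSS = sqrt(0.079^2 + 0.427^2 + 0.46^2 + 0.451^2 + 0.415^2)
= sqrt(0.775796)
= 0.8808

0.8808


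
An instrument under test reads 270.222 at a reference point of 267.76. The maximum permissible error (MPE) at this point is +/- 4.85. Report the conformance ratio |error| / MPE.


e = indication - reference = 270.222 - 267.76 = 2.4620
|e| = 2.4620
ratio = |e| / MPE = 2.4620 / 4.85
ratio = 0.5076

0.5076


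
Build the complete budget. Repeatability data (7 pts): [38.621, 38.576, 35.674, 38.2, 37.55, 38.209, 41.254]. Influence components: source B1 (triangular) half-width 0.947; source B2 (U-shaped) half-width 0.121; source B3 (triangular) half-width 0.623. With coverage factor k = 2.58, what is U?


mean = (38.621 + 38.576 + 35.674 + 38.2 + 37.55 + 38.209 + 41.254) / 7 = 38.29771429
s = sqrt(sum((x - mean)^2)/(n-1)) = 1.6523697
u_A = s / sqrt(n) = 1.6523697 / sqrt(7) = 0.62453704
u_B1 = 0.947 / sqrt(6) = 0.38661113
u_B2 = 0.121 / sqrt(2) = 0.085559921
u_B3 = 0.623 / sqrt(6) = 0.25433868
uc = sqrt(0.62453704^2 + 0.38661113^2 + 0.085559921^2 + 0.25433868^2) = 0.78199958
U = k * uc = 2.58 * 0.78199958
U = 2.0176

2.0176


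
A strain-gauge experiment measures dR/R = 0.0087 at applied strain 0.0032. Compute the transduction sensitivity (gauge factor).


GF = (dR/R) / epsilon
= 0.0087 / 0.0032
= 2.7187

2.7187


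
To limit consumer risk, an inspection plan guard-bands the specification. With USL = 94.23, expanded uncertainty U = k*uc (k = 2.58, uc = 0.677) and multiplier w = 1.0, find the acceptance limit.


U = k * uc = 2.58 * 0.677 = 1.74666
guard band g = w * U = 1.0 * 1.74666 = 1.74666
AL = USL - g = 94.23 - 1.74666
AL = 92.4833

92.4833


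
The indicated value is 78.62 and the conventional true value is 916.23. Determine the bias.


Systematic error = measured - true
= 78.62 - 916.23
= -837.6100

-837.6100


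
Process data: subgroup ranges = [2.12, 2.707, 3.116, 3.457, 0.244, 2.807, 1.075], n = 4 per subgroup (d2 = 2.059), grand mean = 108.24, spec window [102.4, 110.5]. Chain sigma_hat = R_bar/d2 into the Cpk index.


R_bar = (2.12 + 2.707 + 3.116 + 3.457 + 0.244 + 2.807 + 1.075) / 7 = 2.218
sigma = R_bar / d2 = 2.218 / 2.059 = 1.077222
Cp = (USL - LSL)/(6*sigma) = (110.5 - 102.4)/(6*1.077222) = 1.2532
Cpu = (110.5 - 108.24)/(3*1.077222) = 0.6993
Cpl = (108.24 - 102.4)/(3*1.077222) = 1.8071
Cpk = min(Cpu, Cpl) = 0.6993

0.6993


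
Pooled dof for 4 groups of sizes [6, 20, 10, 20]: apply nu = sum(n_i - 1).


nu = sum_i (n_i - 1)
nu = ((6 - 1) + (20 - 1) + (10 - 1) + (20 - 1))
nu = 5 + 19 + 9 + 19
nu = 52

52


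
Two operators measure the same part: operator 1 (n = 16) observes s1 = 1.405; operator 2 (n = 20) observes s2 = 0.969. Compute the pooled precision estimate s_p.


s_p = sqrt(((n1-1)*s1^2 + (n2-1)*s2^2) / (n1+n2-2))
numerator = (16-1)*1.405^2 + (20-1)*0.969^2 = 29.610375 + 17.840259 = 47.450634
denominator = 16 + 20 - 2 = 34
s_p^2 = 47.450634 / 34 = 1.3956069
s_p = sqrt(1.3956069) = 1.1814

1.1814


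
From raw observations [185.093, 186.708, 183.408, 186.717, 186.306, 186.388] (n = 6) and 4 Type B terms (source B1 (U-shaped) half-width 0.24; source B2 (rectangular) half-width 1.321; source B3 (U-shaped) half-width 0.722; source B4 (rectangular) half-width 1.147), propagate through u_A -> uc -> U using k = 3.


mean = (185.093 + 186.708 + 183.408 + 186.717 + 186.306 + 186.388) / 6 = 185.77
s = sqrt(sum((x - mean)^2)/(n-1)) = 1.3025549
u_A = s / sqrt(n) = 1.3025549 / sqrt(6) = 0.53176581
u_B1 = 0.24 / sqrt(2) = 0.16970563
u_B2 = 1.321 / sqrt(3) = 0.76267971
u_B3 = 0.722 / sqrt(2) = 0.5105311
u_B4 = 1.147 / sqrt(3) = 0.66222076
uc = sqrt(0.53176581^2 + 0.16970563^2 + 0.76267971^2 + 0.5105311^2 + 0.66222076^2) = 1.2619166
U = k * uc = 3 * 1.2619166
U = 3.7857

3.7857


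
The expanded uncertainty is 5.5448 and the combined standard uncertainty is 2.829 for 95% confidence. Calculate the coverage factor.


k = U / uc
k = 5.5448 / 2.829
k = 1.96

1.96


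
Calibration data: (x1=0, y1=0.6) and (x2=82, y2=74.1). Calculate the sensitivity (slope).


slope = (y2 - y1) / (x2 - x1)
= (74.1 - 0.6) / (82 - 0)
= 73.5000 / 82
= 0.8963

0.8963


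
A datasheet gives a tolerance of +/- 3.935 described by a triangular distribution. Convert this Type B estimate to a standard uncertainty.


u_B = half_width / sqrt(6)
u_B = 3.935 / 2.4494897
u_B = 1.6065

1.6065


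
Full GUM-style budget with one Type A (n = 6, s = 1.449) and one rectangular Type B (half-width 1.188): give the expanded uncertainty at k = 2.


u_A = s / sqrt(n) = 1.449 / sqrt(6) = 0.59155177
u_B = half_width / sqrt(3) = 1.188 / sqrt(3) = 0.68589212
uc = sqrt(u_A^2 + u_B^2) = sqrt(0.59155177^2 + 0.68589212^2) = 0.90574914
U = k * uc = 2 * 0.90574914
U = 1.8115

1.8115


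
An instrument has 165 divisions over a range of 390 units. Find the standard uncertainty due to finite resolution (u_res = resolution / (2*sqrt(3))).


resolution = range / divisions
resolution = 390 / 165 = 2.3636364
u_res = resolution / (2*sqrt(3))
u_res = 2.3636364 / 3.4641016
u_res = 0.6823

0.6823


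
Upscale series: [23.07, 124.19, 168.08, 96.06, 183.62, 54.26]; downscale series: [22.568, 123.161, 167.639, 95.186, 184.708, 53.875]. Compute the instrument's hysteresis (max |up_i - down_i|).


|23.07 - 22.568| = 0.5020
|124.19 - 123.161| = 1.0290
|168.08 - 167.639| = 0.4410
|96.06 - 95.186| = 0.8740
|183.62 - 184.708| = 1.0880
|54.26 - 53.875| = 0.3850
hysteresis = max(diffs) = 1.0880

1.0880


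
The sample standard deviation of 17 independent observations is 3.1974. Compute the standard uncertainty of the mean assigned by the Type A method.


u_A = s / sqrt(n)
u_A = 3.1974 / sqrt(17)
u_A = 3.1974 / 4.1231056
u_A = 0.7755

0.7755


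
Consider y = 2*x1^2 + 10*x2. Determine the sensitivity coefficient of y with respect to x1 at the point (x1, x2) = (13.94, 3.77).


y = 2*x1^2 + 10*x2
dy/dx1 = 2*2*x1
Evaluate at x1 = 13.94: c1 = 4 * 13.94
c1 = 55.7600

55.7600


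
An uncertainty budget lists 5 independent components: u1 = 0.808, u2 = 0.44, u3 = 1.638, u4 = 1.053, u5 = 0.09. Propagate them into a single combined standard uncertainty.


uc = sqrt(0.808^2 + 0.44^2 + 1.638^2 + 1.053^2 + 0.09^2)
uc = sqrt(4.646417)
uc = 2.1556

2.1556


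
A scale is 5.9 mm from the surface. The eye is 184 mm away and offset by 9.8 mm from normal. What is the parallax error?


error = h * offset / d
= 5.9 * 9.8 / 184
= 0.3142

0.3142


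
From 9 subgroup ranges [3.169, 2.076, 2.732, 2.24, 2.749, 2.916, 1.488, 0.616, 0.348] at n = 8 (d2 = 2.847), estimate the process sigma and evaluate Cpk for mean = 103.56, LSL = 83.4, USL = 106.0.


R_bar = (3.169 + 2.076 + 2.732 + 2.24 + 2.749 + 2.916 + 1.488 + 0.616 + 0.348) / 9 = 2.0371111
sigma = R_bar / d2 = 2.0371111 / 2.847 = 0.71552901
Cp = (USL - LSL)/(6*sigma) = (106.0 - 83.4)/(6*0.71552901) = 5.2642
Cpu = (106.0 - 103.56)/(3*0.71552901) = 1.1367
Cpl = (103.56 - 83.4)/(3*0.71552901) = 9.3917
Cpk = min(Cpu, Cpl) = 1.1367

1.1367


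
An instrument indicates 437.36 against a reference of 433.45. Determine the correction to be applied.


Correction = standard - reading
= 433.45 - 437.36
= -3.9100

-3.9100


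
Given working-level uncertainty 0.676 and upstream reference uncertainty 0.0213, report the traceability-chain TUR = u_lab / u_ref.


TUR = u_lab / u_ref
= 0.676 / 0.0213
= 31.7371

31.7371


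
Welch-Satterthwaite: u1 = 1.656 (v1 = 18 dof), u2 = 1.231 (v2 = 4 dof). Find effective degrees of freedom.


uc = sqrt(u1^2 + u2^2) = sqrt(1.656^2 + 1.231^2) = 2.0634188
v_eff = uc^4 / (u1^4/v1 + u2^4/v2)
= 2.0634188^4 / (1.656^4/18 + 1.231^4/4)
= 18.127985 / 0.99188011
v_eff = 18.2764

18.2764


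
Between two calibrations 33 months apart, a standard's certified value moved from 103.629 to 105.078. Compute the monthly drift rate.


rate = (v2 - v1) / months
= (105.078 - 103.629) / 33
= 1.4490 / 33
= 0.0439

0.0439


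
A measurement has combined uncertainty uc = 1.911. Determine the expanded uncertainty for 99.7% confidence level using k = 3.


U = k * uc
U = 3 * 1.911
U = 5.7330

5.7330


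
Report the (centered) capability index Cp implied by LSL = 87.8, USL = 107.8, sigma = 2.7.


Cp = (USL - LSL) / (6 * sigma)
= (107.8 - 87.8) / (6 * 2.7)
= 20.0000 / 16.2000
= 1.2346

1.2346


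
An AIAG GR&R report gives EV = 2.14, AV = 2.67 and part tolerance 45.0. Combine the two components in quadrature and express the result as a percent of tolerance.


GRR = sqrt(EV^2 + AV^2) = sqrt(2.14^2 + 2.67^2) = 3.4217685
%GRR = GRR / tol * 100 = 3.4217685 / 45.0 * 100
%GRR = 7.6039

7.6039


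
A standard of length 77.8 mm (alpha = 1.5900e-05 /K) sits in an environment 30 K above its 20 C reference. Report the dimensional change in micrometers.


dL = L * alpha * dT
= 77.8 * 1.5900e-05 * 30
= 0.0371106 mm
dL_um = 0.0371106 * 1000 = 37.1106 um

37.1106


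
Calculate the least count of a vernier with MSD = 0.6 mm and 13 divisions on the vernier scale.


LC = MSD / n_div
= 0.6 / 13
= 0.0462

0.0462


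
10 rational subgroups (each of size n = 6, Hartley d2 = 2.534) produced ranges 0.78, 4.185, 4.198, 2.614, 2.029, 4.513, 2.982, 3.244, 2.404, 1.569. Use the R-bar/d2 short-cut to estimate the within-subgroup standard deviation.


R_bar = (0.78 + 4.185 + 4.198 + 2.614 + 2.029 + 4.513 + 2.982 + 3.244 + 2.404 + 1.569) / 10
R_bar = 28.518 / 10 = 2.8518
sigma_hat = R_bar / d2 = 2.8518 / 2.534 = 1.1254

1.1254


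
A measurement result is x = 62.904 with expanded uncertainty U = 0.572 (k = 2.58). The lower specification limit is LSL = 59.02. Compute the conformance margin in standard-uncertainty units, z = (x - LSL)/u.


u = U / k = 0.572 / 2.58 = 0.22170543
margin = |LSL - x| = |59.02 - 62.904| = 3.884
z = margin / u = 3.884 / 0.22170543
z = 17.5187

17.5187


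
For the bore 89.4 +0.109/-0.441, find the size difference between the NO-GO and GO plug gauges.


GO = nominal - lower_tol (smallest hole = maximum material condition)
GO = 89.4 - 0.441 = 88.959
NO-GO = nominal + upper_tol (largest hole = least material condition)
NO-GO = 89.4 + 0.109 = 89.509
spread = NO-GO - GO = 89.509 - 88.959 = 0.5500

0.5500


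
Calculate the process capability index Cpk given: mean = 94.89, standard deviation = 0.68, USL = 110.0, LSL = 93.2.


Cpu = (USL - mean) / (3*sigma) = (110.0 - 94.89) / (3*0.68) = 7.4069
Cpl = (mean - LSL) / (3*sigma) = (94.89 - 93.2) / (3*0.68) = 0.8284
Cpk = min(Cpu, Cpl) = 0.8284

0.8284


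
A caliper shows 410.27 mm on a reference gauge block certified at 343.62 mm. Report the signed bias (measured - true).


Systematic error = measured - true
= 410.27 - 343.62
= 66.6500

66.6500


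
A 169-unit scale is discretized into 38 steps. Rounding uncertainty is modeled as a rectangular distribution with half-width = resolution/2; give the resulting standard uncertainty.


resolution = range / divisions
resolution = 169 / 38 = 4.4473684
u_res = resolution / (2*sqrt(3))
u_res = 4.4473684 / 3.4641016
u_res = 1.2838

1.2838


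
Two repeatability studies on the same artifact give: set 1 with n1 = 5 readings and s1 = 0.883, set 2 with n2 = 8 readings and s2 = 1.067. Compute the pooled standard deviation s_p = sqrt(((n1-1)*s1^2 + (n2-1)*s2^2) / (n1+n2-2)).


s_p = sqrt(((n1-1)*s1^2 + (n2-1)*s2^2) / (n1+n2-2))
numerator = (5-1)*0.883^2 + (8-1)*1.067^2 = 3.118756 + 7.969423 = 11.088179
denominator = 5 + 8 - 2 = 11
s_p^2 = 11.088179 / 11 = 1.0080163
s_p = sqrt(1.0080163) = 1.0040

1.0040


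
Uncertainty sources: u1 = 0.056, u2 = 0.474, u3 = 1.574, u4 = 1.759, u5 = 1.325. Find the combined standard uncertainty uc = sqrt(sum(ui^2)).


uc = sqrt(0.056^2 + 0.474^2 + 1.574^2 + 1.759^2 + 1.325^2)
uc = sqrt(7.554994)
uc = 2.7486

2.7486


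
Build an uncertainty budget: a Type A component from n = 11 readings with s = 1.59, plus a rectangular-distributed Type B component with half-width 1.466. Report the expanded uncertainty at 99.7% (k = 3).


u_A = s / sqrt(n) = 1.59 / sqrt(11) = 0.47940304
u_B = half_width / sqrt(3) = 1.466 / sqrt(3) = 0.84639549
uc = sqrt(u_A^2 + u_B^2) = sqrt(0.47940304^2 + 0.84639549^2) = 0.9727346
U = k * uc = 3 * 0.9727346
U = 2.9182

2.9182


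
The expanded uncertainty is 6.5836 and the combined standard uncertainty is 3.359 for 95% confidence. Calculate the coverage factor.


k = U / uc
k = 6.5836 / 3.359
k = 1.96

1.96


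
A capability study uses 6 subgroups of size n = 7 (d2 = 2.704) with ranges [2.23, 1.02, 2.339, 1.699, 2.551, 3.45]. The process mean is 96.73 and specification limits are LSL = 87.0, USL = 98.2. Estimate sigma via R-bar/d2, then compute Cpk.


R_bar = (2.23 + 1.02 + 2.339 + 1.699 + 2.551 + 3.45) / 6 = 2.2148333
sigma = R_bar / d2 = 2.2148333 / 2.704 = 0.81909516
Cp = (USL - LSL)/(6*sigma) = (98.2 - 87.0)/(6*0.81909516) = 2.2789
Cpu = (98.2 - 96.73)/(3*0.81909516) = 0.5982
Cpl = (96.73 - 87.0)/(3*0.81909516) = 3.9597
Cpk = min(Cpu, Cpl) = 0.5982

0.5982


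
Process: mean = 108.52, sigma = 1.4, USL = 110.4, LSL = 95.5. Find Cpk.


Cpu = (USL - mean) / (3*sigma) = (110.4 - 108.52) / (3*1.4) = 0.4476
Cpl = (mean - LSL) / (3*sigma) = (108.52 - 95.5) / (3*1.4) = 3.1000
Cpk = min(Cpu, Cpl) = 0.4476

0.4476


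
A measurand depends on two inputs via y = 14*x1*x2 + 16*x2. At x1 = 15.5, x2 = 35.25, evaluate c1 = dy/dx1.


y = 14*x1*x2 + 16*x2
dy/dx1 = 14*x2
Evaluate at x2 = 35.25: c1 = 14 * 35.25
c1 = 493.5000

493.5000


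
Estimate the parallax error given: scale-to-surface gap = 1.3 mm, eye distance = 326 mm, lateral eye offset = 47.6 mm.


error = h * offset / d
= 1.3 * 47.6 / 326
= 0.1898

0.1898


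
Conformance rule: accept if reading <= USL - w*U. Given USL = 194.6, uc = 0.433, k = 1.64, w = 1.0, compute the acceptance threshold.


U = k * uc = 1.64 * 0.433 = 0.71012
guard band g = w * U = 1.0 * 0.71012 = 0.71012
AL = USL - g = 194.6 - 0.71012
AL = 193.8899

193.8899


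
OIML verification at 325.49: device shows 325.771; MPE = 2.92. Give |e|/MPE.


e = indication - reference = 325.771 - 325.49 = 0.2810
|e| = 0.2810
ratio = |e| / MPE = 0.2810 / 2.92
ratio = 0.0962

0.0962


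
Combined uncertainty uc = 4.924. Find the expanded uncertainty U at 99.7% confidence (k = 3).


U = k * uc
U = 3 * 4.924
U = 14.7720

14.7720


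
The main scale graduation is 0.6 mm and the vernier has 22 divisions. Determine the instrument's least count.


LC = MSD / n_div
= 0.6 / 22
= 0.0273

0.0273


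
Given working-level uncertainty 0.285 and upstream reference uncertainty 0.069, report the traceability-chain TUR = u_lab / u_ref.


TUR = u_lab / u_ref
= 0.285 / 0.069
= 4.1304

4.1304


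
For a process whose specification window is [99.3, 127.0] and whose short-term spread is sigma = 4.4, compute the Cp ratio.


Cp = (USL - LSL) / (6 * sigma)
= (127.0 - 99.3) / (6 * 4.4)
= 27.7000 / 26.4000
= 1.0492

1.0492


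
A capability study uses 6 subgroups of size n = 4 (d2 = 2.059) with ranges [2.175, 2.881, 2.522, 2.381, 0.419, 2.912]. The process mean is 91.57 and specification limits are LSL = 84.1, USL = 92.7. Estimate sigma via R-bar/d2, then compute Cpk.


R_bar = (2.175 + 2.881 + 2.522 + 2.381 + 0.419 + 2.912) / 6 = 2.215
sigma = R_bar / d2 = 2.215 / 2.059 = 1.0757649
Cp = (USL - LSL)/(6*sigma) = (92.7 - 84.1)/(6*1.0757649) = 1.3324
Cpu = (92.7 - 91.57)/(3*1.0757649) = 0.3501
Cpl = (91.57 - 84.1)/(3*1.0757649) = 2.3146
Cpk = min(Cpu, Cpl) = 0.3501

0.3501


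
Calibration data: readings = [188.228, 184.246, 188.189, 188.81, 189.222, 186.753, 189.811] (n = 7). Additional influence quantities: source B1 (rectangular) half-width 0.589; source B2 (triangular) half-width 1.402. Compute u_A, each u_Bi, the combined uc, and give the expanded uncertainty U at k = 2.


mean = (188.228 + 184.246 + 188.189 + 188.81 + 189.222 + 186.753 + 189.811) / 7 = 187.8941429
s = sqrt(sum((x - mean)^2)/(n-1)) = 1.8746509
u_A = s / sqrt(n) = 1.8746509 / sqrt(7) = 0.70855144
u_B1 = 0.589 / sqrt(3) = 0.34005931
u_B2 = 1.402 / sqrt(6) = 0.5723641
uc = sqrt(0.70855144^2 + 0.34005931^2 + 0.5723641^2) = 0.97225827
U = k * uc = 2 * 0.97225827
U = 1.9445

1.9445


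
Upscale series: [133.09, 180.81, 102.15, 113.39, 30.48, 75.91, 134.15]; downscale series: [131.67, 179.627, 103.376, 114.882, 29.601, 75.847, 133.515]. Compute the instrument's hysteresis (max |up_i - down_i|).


|133.09 - 131.67| = 1.4200
|180.81 - 179.627| = 1.1830
|102.15 - 103.376| = 1.2260
|113.39 - 114.882| = 1.4920
|30.48 - 29.601| = 0.8790
|75.91 - 75.847| = 0.0630
|134.15 - 133.515| = 0.6350
hysteresis = max(diffs) = 1.4920

1.4920


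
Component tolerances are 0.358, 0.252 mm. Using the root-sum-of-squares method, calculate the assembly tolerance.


RSS = sqrt(0.358^2 + 0.252^2)
= sqrt(0.191668)
= 0.4378

0.4378


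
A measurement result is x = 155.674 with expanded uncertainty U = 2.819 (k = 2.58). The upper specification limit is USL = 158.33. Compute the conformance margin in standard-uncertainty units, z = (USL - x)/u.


u = U / k = 2.819 / 2.58 = 1.0926357
margin = |USL - x| = |158.33 - 155.674| = 2.656
z = margin / u = 2.656 / 1.0926357
z = 2.4308

2.4308


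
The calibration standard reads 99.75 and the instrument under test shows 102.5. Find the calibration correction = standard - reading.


Correction = standard - reading
= 99.75 - 102.5
= -2.7500

-2.7500


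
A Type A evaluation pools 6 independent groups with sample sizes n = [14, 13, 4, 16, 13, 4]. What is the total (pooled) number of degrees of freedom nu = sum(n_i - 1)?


nu = sum_i (n_i - 1)
nu = ((14 - 1) + (13 - 1) + (4 - 1) + (16 - 1) + (13 - 1) + (4 - 1))
nu = 13 + 12 + 3 + 15 + 12 + 3
nu = 58

58


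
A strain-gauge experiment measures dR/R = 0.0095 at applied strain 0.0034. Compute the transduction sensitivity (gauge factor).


GF = (dR/R) / epsilon
= 0.0095 / 0.0034
= 2.7941

2.7941


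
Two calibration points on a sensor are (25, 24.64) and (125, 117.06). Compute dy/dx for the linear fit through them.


slope = (y2 - y1) / (x2 - x1)
= (117.06 - 24.64) / (125 - 25)
= 92.4200 / 100
= 0.9242

0.9242


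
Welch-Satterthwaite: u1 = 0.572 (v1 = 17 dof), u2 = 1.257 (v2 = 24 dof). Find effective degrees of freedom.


uc = sqrt(u1^2 + u2^2) = sqrt(0.572^2 + 1.257^2) = 1.3810261
v_eff = uc^4 / (u1^4/v1 + u2^4/v2)
= 1.3810261^4 / (0.572^4/17 + 1.257^4/24)
= 3.6375381 / 0.11032014
v_eff = 32.9726

32.9726


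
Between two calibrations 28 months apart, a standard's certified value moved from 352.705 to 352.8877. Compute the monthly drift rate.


rate = (v2 - v1) / months
= (352.8877 - 352.705) / 28
= 0.1827 / 28
= 0.0065

0.0065


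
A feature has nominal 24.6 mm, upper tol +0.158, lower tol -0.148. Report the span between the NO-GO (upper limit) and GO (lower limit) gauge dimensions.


GO = nominal - lower_tol (smallest hole = maximum material condition)
GO = 24.6 - 0.148 = 24.452
NO-GO = nominal + upper_tol (largest hole = least material condition)
NO-GO = 24.6 + 0.158 = 24.758
spread = NO-GO - GO = 24.758 - 24.452 = 0.3060

0.3060


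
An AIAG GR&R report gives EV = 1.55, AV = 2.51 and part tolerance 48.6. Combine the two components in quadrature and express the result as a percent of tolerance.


GRR = sqrt(EV^2 + AV^2) = sqrt(1.55^2 + 2.51^2) = 2.9500169
%GRR = GRR / tol * 100 = 2.9500169 / 48.6 * 100
%GRR = 6.0700

6.0700


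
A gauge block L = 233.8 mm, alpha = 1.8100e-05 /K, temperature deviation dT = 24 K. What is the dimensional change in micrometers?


dL = L * alpha * dT
= 233.8 * 1.8100e-05 * 24
= 0.1015627 mm
dL_um = 0.1015627 * 1000 = 101.5627 um

101.5627


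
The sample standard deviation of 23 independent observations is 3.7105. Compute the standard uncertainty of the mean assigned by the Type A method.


u_A = s / sqrt(n)
u_A = 3.7105 / sqrt(23)
u_A = 3.7105 / 4.7958315
u_A = 0.7737

0.7737


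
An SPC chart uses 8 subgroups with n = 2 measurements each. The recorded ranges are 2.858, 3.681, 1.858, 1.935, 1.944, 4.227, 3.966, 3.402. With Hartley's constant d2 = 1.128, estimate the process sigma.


R_bar = (2.858 + 3.681 + 1.858 + 1.935 + 1.944 + 4.227 + 3.966 + 3.402) / 8
R_bar = 23.871 / 8 = 2.983875
sigma_hat = R_bar / d2 = 2.983875 / 1.128 = 2.6453

2.6453


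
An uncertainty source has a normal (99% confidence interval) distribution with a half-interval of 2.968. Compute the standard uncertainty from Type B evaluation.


u_B = half_width / 2.576
u_B = 2.968 / 2.576
u_B = 1.1522

1.1522


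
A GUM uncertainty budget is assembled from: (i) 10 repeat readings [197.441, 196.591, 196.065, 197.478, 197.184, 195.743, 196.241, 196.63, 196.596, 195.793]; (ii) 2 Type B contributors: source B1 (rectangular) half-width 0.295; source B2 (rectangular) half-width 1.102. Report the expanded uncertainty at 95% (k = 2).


mean = (197.441 + 196.591 + 196.065 + 197.478 + 197.184 + 195.743 + 196.241 + 196.63 + 196.596 + 195.793) / 10 = 196.5762
s = sqrt(sum((x - mean)^2)/(n-1)) = 0.63380312
u_A = s / sqrt(n) = 0.63380312 / sqrt(10) = 0.20042614
u_B1 = 0.295 / sqrt(3) = 0.17031833
u_B2 = 1.102 / sqrt(3) = 0.63624
uc = sqrt(0.20042614^2 + 0.17031833^2 + 0.63624^2) = 0.68846228
U = k * uc = 2 * 0.68846228
U = 1.3769

1.3769


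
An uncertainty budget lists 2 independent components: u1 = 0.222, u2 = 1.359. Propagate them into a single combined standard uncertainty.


uc = sqrt(0.222^2 + 1.359^2)
uc = sqrt(1.896165)
uc = 1.3770

1.3770


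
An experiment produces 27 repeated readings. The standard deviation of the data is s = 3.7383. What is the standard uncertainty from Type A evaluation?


u_A = s / sqrt(n)
u_A = 3.7383 / sqrt(27)
u_A = 3.7383 / 5.1961524
u_A = 0.7194

0.7194


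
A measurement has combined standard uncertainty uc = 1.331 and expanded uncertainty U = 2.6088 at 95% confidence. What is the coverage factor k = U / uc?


k = U / uc
k = 2.6088 / 1.331
k = 1.96

1.96


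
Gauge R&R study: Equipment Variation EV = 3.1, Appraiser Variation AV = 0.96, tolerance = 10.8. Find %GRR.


GRR = sqrt(EV^2 + AV^2) = sqrt(3.1^2 + 0.96^2) = 3.2452427
%GRR = GRR / tol * 100 = 3.2452427 / 10.8 * 100
%GRR = 30.0485

30.0485


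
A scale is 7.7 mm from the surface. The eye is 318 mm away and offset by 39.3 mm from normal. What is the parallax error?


error = h * offset / d
= 7.7 * 39.3 / 318
= 0.9516

0.9516


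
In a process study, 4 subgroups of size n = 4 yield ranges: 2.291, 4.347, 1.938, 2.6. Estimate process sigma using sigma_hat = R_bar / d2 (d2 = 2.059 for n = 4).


R_bar = (2.291 + 4.347 + 1.938 + 2.6) / 4
R_bar = 11.176 / 4 = 2.794
sigma_hat = R_bar / d2 = 2.794 / 2.059 = 1.3570

1.3570


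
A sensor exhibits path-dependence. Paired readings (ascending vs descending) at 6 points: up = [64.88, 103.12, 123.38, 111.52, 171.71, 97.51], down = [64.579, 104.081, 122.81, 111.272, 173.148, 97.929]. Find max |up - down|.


|64.88 - 64.579| = 0.3010
|103.12 - 104.081| = 0.9610
|123.38 - 122.81| = 0.5700
|111.52 - 111.272| = 0.2480
|171.71 - 173.148| = 1.4380
|97.51 - 97.929| = 0.4190
hysteresis = max(diffs) = 1.4380

1.4380


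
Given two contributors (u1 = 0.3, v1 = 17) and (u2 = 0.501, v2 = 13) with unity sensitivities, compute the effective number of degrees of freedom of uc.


uc = sqrt(u1^2 + u2^2) = sqrt(0.3^2 + 0.501^2) = 0.58395291
v_eff = uc^4 / (u1^4/v1 + u2^4/v2)
= 0.58395291^4 / (0.3^4/17 + 0.501^4/13)
= 0.11628168 / 0.00532274
v_eff = 21.8462

21.8462


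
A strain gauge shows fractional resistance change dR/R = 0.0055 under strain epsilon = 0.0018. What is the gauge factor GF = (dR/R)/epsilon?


GF = (dR/R) / epsilon
= 0.0055 / 0.0018
= 3.0556

3.0556


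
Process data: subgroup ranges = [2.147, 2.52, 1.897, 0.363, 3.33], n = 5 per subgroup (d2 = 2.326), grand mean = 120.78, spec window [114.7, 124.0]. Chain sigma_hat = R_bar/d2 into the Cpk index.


R_bar = (2.147 + 2.52 + 1.897 + 0.363 + 3.33) / 5 = 2.0514
sigma = R_bar / d2 = 2.0514 / 2.326 = 0.88194325
Cp = (USL - LSL)/(6*sigma) = (124.0 - 114.7)/(6*0.88194325) = 1.7575
Cpu = (124.0 - 120.78)/(3*0.88194325) = 1.2170
Cpl = (120.78 - 114.7)/(3*0.88194325) = 2.2980
Cpk = min(Cpu, Cpl) = 1.2170

1.2170


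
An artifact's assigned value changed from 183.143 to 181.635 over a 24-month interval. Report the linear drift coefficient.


rate = (v2 - v1) / months
= (181.635 - 183.143) / 24
= -1.5080 / 24
= -0.0628

-0.0628


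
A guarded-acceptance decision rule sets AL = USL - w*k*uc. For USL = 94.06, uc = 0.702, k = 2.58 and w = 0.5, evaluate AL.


U = k * uc = 2.58 * 0.702 = 1.81116
guard band g = w * U = 0.5 * 1.81116 = 0.90558
AL = USL - g = 94.06 - 0.90558
AL = 93.1544

93.1544


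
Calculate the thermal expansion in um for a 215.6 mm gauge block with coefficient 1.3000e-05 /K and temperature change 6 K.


dL = L * alpha * dT
= 215.6 * 1.3000e-05 * 6
= 0.0168168 mm
dL_um = 0.0168168 * 1000 = 16.8168 um

16.8168


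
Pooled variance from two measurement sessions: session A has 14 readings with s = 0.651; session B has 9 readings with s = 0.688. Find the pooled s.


s_p = sqrt(((n1-1)*s1^2 + (n2-1)*s2^2) / (n1+n2-2))
numerator = (14-1)*0.651^2 + (9-1)*0.688^2 = 5.509413 + 3.786752 = 9.296165
denominator = 14 + 9 - 2 = 21
s_p^2 = 9.296165 / 21 = 0.44267452
s_p = sqrt(0.44267452) = 0.6653

0.6653


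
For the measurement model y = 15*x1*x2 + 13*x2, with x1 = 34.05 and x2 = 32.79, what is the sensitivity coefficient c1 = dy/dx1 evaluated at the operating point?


y = 15*x1*x2 + 13*x2
dy/dx1 = 15*x2
Evaluate at x2 = 32.79: c1 = 15 * 32.79
c1 = 491.8500

491.8500


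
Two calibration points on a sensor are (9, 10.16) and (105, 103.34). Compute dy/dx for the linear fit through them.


slope = (y2 - y1) / (x2 - x1)
= (103.34 - 10.16) / (105 - 9)
= 93.1800 / 96
= 0.9706

0.9706


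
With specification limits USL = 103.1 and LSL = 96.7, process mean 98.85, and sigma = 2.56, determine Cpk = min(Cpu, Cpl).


Cpu = (USL - mean) / (3*sigma) = (103.1 - 98.85) / (3*2.56) = 0.5534
Cpl = (mean - LSL) / (3*sigma) = (98.85 - 96.7) / (3*2.56) = 0.2799
Cpk = min(Cpu, Cpl) = 0.2799

0.2799


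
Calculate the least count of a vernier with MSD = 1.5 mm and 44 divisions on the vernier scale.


LC = MSD / n_div
= 1.5 / 44
= 0.0341

0.0341


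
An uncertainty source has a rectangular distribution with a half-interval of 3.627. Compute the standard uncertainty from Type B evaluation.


u_B = half_width / sqrt(3)
u_B = 3.627 / 1.7320508
u_B = 2.0940

2.0940


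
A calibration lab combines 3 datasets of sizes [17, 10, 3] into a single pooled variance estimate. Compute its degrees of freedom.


nu = sum_i (n_i - 1)
nu = ((17 - 1) + (10 - 1) + (3 - 1))
nu = 16 + 9 + 2
nu = 27

27


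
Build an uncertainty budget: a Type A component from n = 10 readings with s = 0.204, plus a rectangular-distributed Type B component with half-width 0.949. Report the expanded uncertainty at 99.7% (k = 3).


u_A = s / sqrt(n) = 0.204 / sqrt(10) = 0.064510464
u_B = half_width / sqrt(3) = 0.949 / sqrt(3) = 0.54790541
uc = sqrt(u_A^2 + u_B^2) = sqrt(0.064510464^2 + 0.54790541^2) = 0.55169007
U = k * uc = 3 * 0.55169007
U = 1.6551

1.6551


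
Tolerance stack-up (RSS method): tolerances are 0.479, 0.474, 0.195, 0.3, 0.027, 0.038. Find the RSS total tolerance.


RSS = sqrt(0.479^2 + 0.474^2 + 0.195^2 + 0.3^2 + 0.027^2 + 0.038^2)
= sqrt(0.584315)
= 0.7644

0.7644


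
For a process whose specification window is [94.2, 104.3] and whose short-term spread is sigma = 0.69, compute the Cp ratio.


Cp = (USL - LSL) / (6 * sigma)
= (104.3 - 94.2) / (6 * 0.69)
= 10.1000 / 4.1400
= 2.4396

2.4396


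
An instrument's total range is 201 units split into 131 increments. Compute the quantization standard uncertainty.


resolution = range / divisions
resolution = 201 / 131 = 1.5343511
u_res = resolution / (2*sqrt(3))
u_res = 1.5343511 / 3.4641016
u_res = 0.4429

0.4429


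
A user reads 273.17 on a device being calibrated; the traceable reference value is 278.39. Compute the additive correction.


Correction = standard - reading
= 278.39 - 273.17
= 5.2200

5.2200


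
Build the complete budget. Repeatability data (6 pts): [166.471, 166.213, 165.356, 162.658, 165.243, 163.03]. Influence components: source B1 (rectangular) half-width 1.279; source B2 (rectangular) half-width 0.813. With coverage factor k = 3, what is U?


mean = (166.471 + 166.213 + 165.356 + 162.658 + 165.243 + 163.03) / 6 = 164.8285
s = sqrt(sum((x - mean)^2)/(n-1)) = 1.6130955
u_A = s / sqrt(n) = 1.6130955 / sqrt(6) = 0.65854348
u_B1 = 1.279 / sqrt(3) = 0.73843099
u_B2 = 0.813 / sqrt(3) = 0.46938577
uc = sqrt(0.65854348^2 + 0.73843099^2 + 0.46938577^2) = 1.0951177
U = k * uc = 3 * 1.0951177
U = 3.2854

3.2854


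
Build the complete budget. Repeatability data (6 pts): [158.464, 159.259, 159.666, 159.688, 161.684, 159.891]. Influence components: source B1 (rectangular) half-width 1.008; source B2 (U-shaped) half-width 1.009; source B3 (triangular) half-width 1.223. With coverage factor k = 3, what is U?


mean = (158.464 + 159.259 + 159.666 + 159.688 + 161.684 + 159.891) / 6 = 159.7753333
s = sqrt(sum((x - mean)^2)/(n-1)) = 1.0641582
u_A = s / sqrt(n) = 1.0641582 / sqrt(6) = 0.43444077
u_B1 = 1.008 / sqrt(3) = 0.58196907
u_B2 = 1.009 / sqrt(2) = 0.71347074
u_B3 = 1.223 / sqrt(6) = 0.49928766
uc = sqrt(0.43444077^2 + 0.58196907^2 + 0.71347074^2 + 0.49928766^2) = 1.1339116
U = k * uc = 3 * 1.1339116
U = 3.4017

3.4017


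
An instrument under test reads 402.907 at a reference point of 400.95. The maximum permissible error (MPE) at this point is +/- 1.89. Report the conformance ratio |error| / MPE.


e = indication - reference = 402.907 - 400.95 = 1.9570
|e| = 1.9570
ratio = |e| / MPE = 1.9570 / 1.89
ratio = 1.0354

1.0354


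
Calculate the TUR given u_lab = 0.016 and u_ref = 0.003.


TUR = u_lab / u_ref
= 0.016 / 0.003
= 5.3333

5.3333


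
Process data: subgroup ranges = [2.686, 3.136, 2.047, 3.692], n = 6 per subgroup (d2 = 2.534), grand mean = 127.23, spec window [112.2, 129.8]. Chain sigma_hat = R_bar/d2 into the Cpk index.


R_bar = (2.686 + 3.136 + 2.047 + 3.692) / 4 = 2.89025
sigma = R_bar / d2 = 2.89025 / 2.534 = 1.140588
Cp = (USL - LSL)/(6*sigma) = (129.8 - 112.2)/(6*1.140588) = 2.5718
Cpu = (129.8 - 127.23)/(3*1.140588) = 0.7511
Cpl = (127.23 - 112.2)/(3*1.140588) = 4.3925
Cpk = min(Cpu, Cpl) = 0.7511

0.7511


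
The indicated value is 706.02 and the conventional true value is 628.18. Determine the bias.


Systematic error = measured - true
= 706.02 - 628.18
= 77.8400

77.8400


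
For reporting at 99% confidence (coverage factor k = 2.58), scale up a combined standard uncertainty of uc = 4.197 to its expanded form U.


U = k * uc
U = 2.58 * 4.197
U = 10.8283

10.8283


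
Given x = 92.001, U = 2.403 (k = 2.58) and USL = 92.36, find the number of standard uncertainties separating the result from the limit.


u = U / k = 2.403 / 2.58 = 0.93139535
margin = |USL - x| = |92.36 - 92.001| = 0.359
z = margin / u = 0.359 / 0.93139535
z = 0.3854

0.3854


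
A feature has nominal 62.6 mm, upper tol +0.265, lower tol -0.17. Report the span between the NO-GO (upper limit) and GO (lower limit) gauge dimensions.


GO = nominal - lower_tol (smallest hole = maximum material condition)
GO = 62.6 - 0.17 = 62.43
NO-GO = nominal + upper_tol (largest hole = least material condition)
NO-GO = 62.6 + 0.265 = 62.865
spread = NO-GO - GO = 62.865 - 62.43 = 0.4350

0.4350


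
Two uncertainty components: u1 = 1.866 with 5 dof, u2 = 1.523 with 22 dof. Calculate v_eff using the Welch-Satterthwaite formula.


uc = sqrt(u1^2 + u2^2) = sqrt(1.866^2 + 1.523^2) = 2.4086272
v_eff = uc^4 / (u1^4/v1 + u2^4/v2)
= 2.4086272^4 / (1.866^4/5 + 1.523^4/22)
= 33.657228 / 2.6693587
v_eff = 12.6087

12.6087


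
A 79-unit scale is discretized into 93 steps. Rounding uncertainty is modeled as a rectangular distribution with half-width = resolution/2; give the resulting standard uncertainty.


resolution = range / divisions
resolution = 79 / 93 = 0.84946237
u_res = resolution / (2*sqrt(3))
u_res = 0.84946237 / 3.4641016
u_res = 0.2452

0.2452


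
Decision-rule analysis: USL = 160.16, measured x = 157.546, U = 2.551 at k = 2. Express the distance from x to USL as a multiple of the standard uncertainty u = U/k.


u = U / k = 2.551 / 2 = 1.2755
margin = |USL - x| = |160.16 - 157.546| = 2.614
z = margin / u = 2.614 / 1.2755
z = 2.0494

2.0494


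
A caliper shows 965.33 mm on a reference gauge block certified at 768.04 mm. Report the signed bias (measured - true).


Systematic error = measured - true
= 965.33 - 768.04
= 197.2900

197.2900


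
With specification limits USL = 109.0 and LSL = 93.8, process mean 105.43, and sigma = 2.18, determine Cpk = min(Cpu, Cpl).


Cpu = (USL - mean) / (3*sigma) = (109.0 - 105.43) / (3*2.18) = 0.5459
Cpl = (mean - LSL) / (3*sigma) = (105.43 - 93.8) / (3*2.18) = 1.7783
Cpk = min(Cpu, Cpl) = 0.5459

0.5459


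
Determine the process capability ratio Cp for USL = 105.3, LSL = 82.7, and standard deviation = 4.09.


Cp = (USL - LSL) / (6 * sigma)
= (105.3 - 82.7) / (6 * 4.09)
= 22.6000 / 24.5400
= 0.9209

0.9209


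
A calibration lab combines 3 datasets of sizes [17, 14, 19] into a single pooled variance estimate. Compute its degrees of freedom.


nu = sum_i (n_i - 1)
nu = ((17 - 1) + (14 - 1) + (19 - 1))
nu = 16 + 13 + 18
nu = 47

47


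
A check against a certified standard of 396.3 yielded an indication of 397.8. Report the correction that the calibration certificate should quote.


Correction = standard - reading
= 396.3 - 397.8
= -1.5000

-1.5000


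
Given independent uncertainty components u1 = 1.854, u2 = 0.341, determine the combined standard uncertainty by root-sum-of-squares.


uc = sqrt(1.854^2 + 0.341^2)
uc = sqrt(3.553597)
uc = 1.8851

1.8851


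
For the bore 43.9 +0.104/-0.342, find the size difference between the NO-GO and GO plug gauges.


GO = nominal - lower_tol (smallest hole = maximum material condition)
GO = 43.9 - 0.342 = 43.558
NO-GO = nominal + upper_tol (largest hole = least material condition)
NO-GO = 43.9 + 0.104 = 44.004
spread = NO-GO - GO = 44.004 - 43.558 = 0.4460

0.4460


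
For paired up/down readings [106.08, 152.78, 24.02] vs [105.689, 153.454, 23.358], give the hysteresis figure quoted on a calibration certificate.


|106.08 - 105.689| = 0.3910
|152.78 - 153.454| = 0.6740
|24.02 - 23.358| = 0.6620
hysteresis = max(diffs) = 0.6740

0.6740


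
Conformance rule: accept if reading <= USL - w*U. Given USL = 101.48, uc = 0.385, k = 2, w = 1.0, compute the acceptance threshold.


U = k * uc = 2 * 0.385 = 0.77
guard band g = w * U = 1.0 * 0.77 = 0.77
AL = USL - g = 101.48 - 0.77
AL = 100.7100

100.7100


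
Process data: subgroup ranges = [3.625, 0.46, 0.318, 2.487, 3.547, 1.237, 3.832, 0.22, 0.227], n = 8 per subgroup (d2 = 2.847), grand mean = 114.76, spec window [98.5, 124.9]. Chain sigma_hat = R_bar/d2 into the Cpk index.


R_bar = (3.625 + 0.46 + 0.318 + 2.487 + 3.547 + 1.237 + 3.832 + 0.22 + 0.227) / 9 = 1.7725556
sigma = R_bar / d2 = 1.7725556 / 2.847 = 0.62260471
Cp = (USL - LSL)/(6*sigma) = (124.9 - 98.5)/(6*0.62260471) = 7.0671
Cpu = (124.9 - 114.76)/(3*0.62260471) = 5.4288
Cpl = (114.76 - 98.5)/(3*0.62260471) = 8.7054
Cpk = min(Cpu, Cpl) = 5.4288

5.4288


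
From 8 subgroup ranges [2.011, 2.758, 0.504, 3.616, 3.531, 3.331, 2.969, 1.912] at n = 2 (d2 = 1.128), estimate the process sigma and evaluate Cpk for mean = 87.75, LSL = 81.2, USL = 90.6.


R_bar = (2.011 + 2.758 + 0.504 + 3.616 + 3.531 + 3.331 + 2.969 + 1.912) / 8 = 2.579
sigma = R_bar / d2 = 2.579 / 1.128 = 2.2863475
Cp = (USL - LSL)/(6*sigma) = (90.6 - 81.2)/(6*2.2863475) = 0.6852
Cpu = (90.6 - 87.75)/(3*2.2863475) = 0.4155
Cpl = (87.75 - 81.2)/(3*2.2863475) = 0.9549
Cpk = min(Cpu, Cpl) = 0.4155

0.4155


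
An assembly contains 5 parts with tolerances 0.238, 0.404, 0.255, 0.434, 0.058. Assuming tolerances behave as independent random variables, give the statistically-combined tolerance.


RSS = sqrt(0.238^2 + 0.404^2 + 0.255^2 + 0.434^2 + 0.058^2)
= sqrt(0.476605)
= 0.6904

0.6904


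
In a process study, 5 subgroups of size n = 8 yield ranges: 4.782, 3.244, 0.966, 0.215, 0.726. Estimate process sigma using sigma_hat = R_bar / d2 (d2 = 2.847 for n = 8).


R_bar = (4.782 + 3.244 + 0.966 + 0.215 + 0.726) / 5
R_bar = 9.933 / 5 = 1.9866
sigma_hat = R_bar / d2 = 1.9866 / 2.847 = 0.6978

0.6978


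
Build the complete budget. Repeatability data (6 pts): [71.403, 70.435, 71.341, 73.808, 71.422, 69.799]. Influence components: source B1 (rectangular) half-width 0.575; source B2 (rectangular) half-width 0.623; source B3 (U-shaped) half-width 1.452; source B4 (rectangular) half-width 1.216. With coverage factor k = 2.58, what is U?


mean = (71.403 + 70.435 + 71.341 + 73.808 + 71.422 + 69.799) / 6 = 71.368
s = sqrt(sum((x - mean)^2)/(n-1)) = 1.3631376
u_A = s / sqrt(n) = 1.3631376 / sqrt(6) = 0.55649859
u_B1 = 0.575 / sqrt(3) = 0.3319764
u_B2 = 0.623 / sqrt(3) = 0.35968922
u_B3 = 1.452 / sqrt(2) = 1.026719
u_B4 = 1.216 / sqrt(3) = 0.70205793
uc = sqrt(0.55649859^2 + 0.3319764^2 + 0.35968922^2 + 1.026719^2 + 0.70205793^2) = 1.4478648
U = k * uc = 2.58 * 1.4478648
U = 3.7355

3.7355


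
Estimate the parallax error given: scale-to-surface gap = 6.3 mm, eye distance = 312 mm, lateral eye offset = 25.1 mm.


error = h * offset / d
= 6.3 * 25.1 / 312
= 0.5068

0.5068


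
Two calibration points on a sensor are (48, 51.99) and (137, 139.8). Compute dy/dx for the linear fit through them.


slope = (y2 - y1) / (x2 - x1)
= (139.8 - 51.99) / (137 - 48)
= 87.8100 / 89
= 0.9866

0.9866
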